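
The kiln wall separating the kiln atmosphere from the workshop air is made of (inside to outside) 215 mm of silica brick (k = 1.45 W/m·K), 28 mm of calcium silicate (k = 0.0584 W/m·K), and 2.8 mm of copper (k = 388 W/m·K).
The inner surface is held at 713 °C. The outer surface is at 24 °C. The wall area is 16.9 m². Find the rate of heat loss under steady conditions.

Q ≈ 18500 W

Treating each layer as a thermal resistance in series:
R_silica brick = L/(kA) = 0.215/(1.45×16.9) = 0.008774 K/W
R_calcium silicate = L/(kA) = 0.028/(0.0584×16.9) = 0.02837 K/W
R_copper = L/(kA) = 0.0028/(388×16.9) = 4.27×10^-7 K/W
R_total = 0.03714 K/W
Q = ΔT / R_total = 689 / 0.03714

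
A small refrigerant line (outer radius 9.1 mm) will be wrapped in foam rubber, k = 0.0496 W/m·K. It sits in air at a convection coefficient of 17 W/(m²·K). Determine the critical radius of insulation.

For a cylinder r_cr = k/h = 0.0496/17
r_cr = 2.92 mm; since the bare radius (9.1 mm) is above r_cr, any added insulation will reduce heat loss.

r_cr ≈ 2.92 mm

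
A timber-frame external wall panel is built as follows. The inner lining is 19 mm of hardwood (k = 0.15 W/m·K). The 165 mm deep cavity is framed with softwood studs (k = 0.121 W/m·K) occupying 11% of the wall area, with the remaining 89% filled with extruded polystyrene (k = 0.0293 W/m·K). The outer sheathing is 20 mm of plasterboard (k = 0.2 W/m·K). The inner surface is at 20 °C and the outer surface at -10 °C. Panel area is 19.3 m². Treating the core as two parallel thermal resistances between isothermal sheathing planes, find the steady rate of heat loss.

Sheathing layers in series; stud and cavity paths in parallel between them.
R_inner = 0.019/(0.15×19.3) = 0.006563 K/W
R_stud  = 0.165/(0.121×0.11×19.3) = 0.6423 K/W
R_cav   = 0.165/(0.0293×0.89×19.3) = 0.3278 K/W
1/R_core = 1/R_stud + 1/R_cav → R_core = 0.2171 K/W
R_outer = 0.02/(0.2×19.3) = 0.005181 K/W
R_total = 0.2288 K/W
Q = ΔT/R_total = 30/0.2288

Q ≈ 131 W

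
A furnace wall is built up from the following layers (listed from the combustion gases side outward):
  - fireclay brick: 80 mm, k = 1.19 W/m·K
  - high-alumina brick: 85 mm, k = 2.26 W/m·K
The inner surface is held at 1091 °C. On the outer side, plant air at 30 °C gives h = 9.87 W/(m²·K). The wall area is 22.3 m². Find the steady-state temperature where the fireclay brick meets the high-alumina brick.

Using the resistance-network approach (series):
R_fireclay brick = L/(kA) = 0.08/(1.19×22.3) = 0.003015 K/W
R_high-alumina brick = L/(kA) = 0.085/(2.26×22.3) = 0.001687 K/W
R_outer film = 1/(h_o·A) = 1/(9.87×22.3) = 0.004543 K/W
R_total = 0.009245 K/W;  Q = ΔT/R_total = 1061/0.009245 = 114800 W
T_interface = T_inner − Q·ΣR(inner→interface) = 1091 − 115000×0.003015

T ≈ 745 °C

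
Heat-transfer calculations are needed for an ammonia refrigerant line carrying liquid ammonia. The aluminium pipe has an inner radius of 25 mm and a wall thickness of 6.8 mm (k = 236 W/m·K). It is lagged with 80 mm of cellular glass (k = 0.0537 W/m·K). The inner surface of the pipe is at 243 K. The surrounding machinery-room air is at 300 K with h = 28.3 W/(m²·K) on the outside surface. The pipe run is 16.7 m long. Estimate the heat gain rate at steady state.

Per-layer cylindrical resistances, series-summed:
R_aluminium pipe wall = ln(31.8/25)/(2π×236×16.7) = 9.716×10^-6 K/W
R_cellular glass = ln(111.8/31.8)/(2π×0.0537×16.7) = 0.2231 K/W
R_outer film = 1/(h_o·2πr_oL) = 1/(28.3×2π×0.1118×16.7) = 0.003012 K/W
R_total = 0.2261 K/W
Q = ΔT/R_total = 57/0.2261

Q ≈ 252 W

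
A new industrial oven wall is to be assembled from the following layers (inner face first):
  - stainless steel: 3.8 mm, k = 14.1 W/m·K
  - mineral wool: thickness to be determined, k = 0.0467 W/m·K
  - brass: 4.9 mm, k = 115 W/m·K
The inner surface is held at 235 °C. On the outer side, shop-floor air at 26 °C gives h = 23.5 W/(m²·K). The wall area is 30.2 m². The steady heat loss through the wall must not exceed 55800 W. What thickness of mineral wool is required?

L ≈ 3.28 mm

Using the resistance-network approach (series):
R_stainless steel = L/(kA) = 0.0038/(14.1×30.2) = 8.924×10^-6 K/W
R_brass = L/(kA) = 0.0049/(115×30.2) = 1.411×10^-6 K/W
R_outer film = 1/(h_o·A) = 1/(23.5×30.2) = 0.001409 K/W
Sum of the known resistances R_other = 0.001419 K/W
Required total resistance R_tot = ΔT/Q_allow = 209/55800 = 0.003746 K/W
R_mineral wool = R_tot − R_other = 0.002326 K/W
L = R·k·A = 0.002326×0.0467×30.2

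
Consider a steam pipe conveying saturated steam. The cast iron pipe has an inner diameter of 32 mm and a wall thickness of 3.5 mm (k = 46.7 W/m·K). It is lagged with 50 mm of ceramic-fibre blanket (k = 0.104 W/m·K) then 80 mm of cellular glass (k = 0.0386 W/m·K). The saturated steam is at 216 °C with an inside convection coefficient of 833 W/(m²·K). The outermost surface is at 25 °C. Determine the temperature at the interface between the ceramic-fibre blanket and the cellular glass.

T ≈ 143 °C

Per-layer cylindrical resistances, series-summed:
R_inner film = 1/(h_i·2πr₁L) = 1/(833×2π×0.016×1) = 0.01194 K/W
R_cast iron pipe wall = ln(19.5/16)/(2π×46.7×1) = 6.742×10^-4 K/W
R_ceramic-fibre blanket = ln(69.5/19.5)/(2π×0.104×1) = 1.945 K/W
R_cellular glass = ln(149.5/69.5)/(2π×0.0386×1) = 3.158 K/W
R_total = 5.116 K/W
Q = ΔT/R_total = 191/5.116
Q = 37.3 W/m
T_interface = T_inner − Q·ΣR(inner→interface) = 216 − 37.3×1.958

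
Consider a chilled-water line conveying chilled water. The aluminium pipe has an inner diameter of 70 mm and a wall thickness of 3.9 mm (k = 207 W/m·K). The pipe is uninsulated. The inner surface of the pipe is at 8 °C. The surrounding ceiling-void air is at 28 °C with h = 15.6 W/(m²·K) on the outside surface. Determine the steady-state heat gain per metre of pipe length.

Radial resistances (cylindrical: R_cond = ln(r_o/r_i)/(2πkL), R_conv = 1/(h·2πrL)):
R_aluminium pipe wall = ln(38.9/35)/(2π×207×1) = 8.123×10^-5 K/W
R_outer film = 1/(h_o·2πr_oL) = 1/(15.6×2π×0.0389×1) = 0.2623 K/W
R_total = 0.2623 K/W
Q = ΔT/R_total = 20/0.2623

q′ ≈ 76.2 W/m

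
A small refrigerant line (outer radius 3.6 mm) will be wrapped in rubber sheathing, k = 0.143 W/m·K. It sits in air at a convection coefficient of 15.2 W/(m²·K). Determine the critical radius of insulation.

r_cr ≈ 9.41 mm

For a cylinder r_cr = k/h = 0.143/15.2
r_cr = 9.41 mm; since the bare radius (3.6 mm) is below r_cr, adding a thin layer of insulation will *increase* heat loss.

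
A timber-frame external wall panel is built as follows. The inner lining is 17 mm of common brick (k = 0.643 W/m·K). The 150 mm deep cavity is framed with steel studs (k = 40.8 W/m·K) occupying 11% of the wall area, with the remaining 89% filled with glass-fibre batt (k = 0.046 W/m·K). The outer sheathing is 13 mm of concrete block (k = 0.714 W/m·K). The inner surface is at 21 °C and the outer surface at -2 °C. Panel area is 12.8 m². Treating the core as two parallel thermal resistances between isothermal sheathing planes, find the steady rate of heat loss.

Q ≈ 3790 W

Sheathing layers in series; stud and cavity paths in parallel between them.
R_inner = 0.017/(0.643×12.8) = 0.002066 K/W
R_stud  = 0.15/(40.8×0.11×12.8) = 0.002611 K/W
R_cav   = 0.15/(0.046×0.89×12.8) = 0.2862 K/W
1/R_core = 1/R_stud + 1/R_cav → R_core = 0.002588 K/W
R_outer = 0.013/(0.714×12.8) = 0.001422 K/W
R_total = 0.006075 K/W
Q = ΔT/R_total = 23/0.006075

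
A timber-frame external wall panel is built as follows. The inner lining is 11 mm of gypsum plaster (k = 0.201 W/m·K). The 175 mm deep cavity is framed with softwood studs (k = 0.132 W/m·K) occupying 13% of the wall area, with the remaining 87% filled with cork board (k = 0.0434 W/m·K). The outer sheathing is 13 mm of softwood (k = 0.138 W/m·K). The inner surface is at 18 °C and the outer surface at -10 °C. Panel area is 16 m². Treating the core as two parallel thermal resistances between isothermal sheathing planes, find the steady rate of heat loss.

Sheathing layers in series; stud and cavity paths in parallel between them.
R_inner = 0.011/(0.201×16) = 0.00342 K/W
R_stud  = 0.175/(0.132×0.13×16) = 0.6374 K/W
R_cav   = 0.175/(0.0434×0.87×16) = 0.2897 K/W
1/R_core = 1/R_stud + 1/R_cav → R_core = 0.1992 K/W
R_outer = 0.013/(0.138×16) = 0.005888 K/W
R_total = 0.2085 K/W
Q = ΔT/R_total = 28/0.2085

Q ≈ 134 W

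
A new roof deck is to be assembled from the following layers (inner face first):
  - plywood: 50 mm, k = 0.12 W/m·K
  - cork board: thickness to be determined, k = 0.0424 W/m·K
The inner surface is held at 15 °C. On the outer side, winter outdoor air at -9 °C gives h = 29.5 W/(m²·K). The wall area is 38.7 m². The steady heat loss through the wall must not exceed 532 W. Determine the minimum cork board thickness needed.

L ≈ 54.9 mm

Using the resistance-network approach (series):
R_plywood = L/(kA) = 0.05/(0.12×38.7) = 0.01077 K/W
R_outer film = 1/(h_o·A) = 1/(29.5×38.7) = 8.759×10^-4 K/W
Sum of the known resistances R_other = 0.01164 K/W
Required total resistance R_tot = ΔT/Q_allow = 24/532 = 0.04511 K/W
R_cork board = R_tot − R_other = 0.03347 K/W
L = R·k·A = 0.03347×0.0424×38.7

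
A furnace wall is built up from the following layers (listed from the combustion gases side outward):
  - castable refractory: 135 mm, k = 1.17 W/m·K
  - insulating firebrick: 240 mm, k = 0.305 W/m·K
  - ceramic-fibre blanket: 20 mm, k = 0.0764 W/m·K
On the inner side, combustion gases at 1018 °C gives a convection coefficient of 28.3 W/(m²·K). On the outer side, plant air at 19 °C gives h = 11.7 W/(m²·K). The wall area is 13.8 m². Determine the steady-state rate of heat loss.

Q ≈ 10700 W

Using the resistance-network approach (series):
R_inner film = 1/(h_i·A) = 1/(28.3×13.8) = 0.002561 K/W
R_castable refractory = L/(kA) = 0.135/(1.17×13.8) = 0.008361 K/W
R_insulating firebrick = L/(kA) = 0.24/(0.305×13.8) = 0.05702 K/W
R_ceramic-fibre blanket = L/(kA) = 0.02/(0.0764×13.8) = 0.01897 K/W
R_outer film = 1/(h_o·A) = 1/(11.7×13.8) = 0.006193 K/W
R_total = 0.09311 K/W
Q = ΔT / R_total = 999 / 0.09311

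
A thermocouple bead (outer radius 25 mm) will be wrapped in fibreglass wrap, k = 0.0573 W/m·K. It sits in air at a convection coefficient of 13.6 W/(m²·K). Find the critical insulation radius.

r_cr ≈ 8.43 mm

For a sphere r_cr = 2k/h = 2×0.0573/13.6
r_cr = 8.43 mm; since the bare radius (25 mm) is above r_cr, any added insulation will reduce heat loss.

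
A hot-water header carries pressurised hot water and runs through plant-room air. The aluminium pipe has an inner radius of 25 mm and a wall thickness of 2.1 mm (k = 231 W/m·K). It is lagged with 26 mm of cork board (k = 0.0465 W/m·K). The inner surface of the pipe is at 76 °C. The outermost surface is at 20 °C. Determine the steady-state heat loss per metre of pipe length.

q′ ≈ 24.3 W/m

Radial resistances (cylindrical: R_cond = ln(r_o/r_i)/(2πkL), R_conv = 1/(h·2πrL)):
R_aluminium pipe wall = ln(27.1/25)/(2π×231×1) = 5.557×10^-5 K/W
R_cork board = ln(53.1/27.1)/(2π×0.0465×1) = 2.302 K/W
R_total = 2.302 K/W
Q = ΔT/R_total = 56/2.302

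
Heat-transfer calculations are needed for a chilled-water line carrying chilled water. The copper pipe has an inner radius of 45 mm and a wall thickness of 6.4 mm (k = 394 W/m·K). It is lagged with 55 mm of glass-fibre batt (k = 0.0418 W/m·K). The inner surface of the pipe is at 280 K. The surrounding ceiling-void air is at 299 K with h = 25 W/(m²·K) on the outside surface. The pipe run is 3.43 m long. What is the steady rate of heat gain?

For a radial system each layer contributes R = ln(r_out/r_in)/(2πkL); films add R = 1/(hA).
R_copper pipe wall = ln(51.4/45)/(2π×394×3.43) = 1.566×10^-5 K/W
R_glass-fibre batt = ln(106.4/51.4)/(2π×0.0418×3.43) = 0.8076 K/W
R_outer film = 1/(h_o·2πr_oL) = 1/(25×2π×0.1064×3.43) = 0.01744 K/W
R_total = 0.8251 K/W
Q = ΔT/R_total = 19/0.8251

Q ≈ 23 W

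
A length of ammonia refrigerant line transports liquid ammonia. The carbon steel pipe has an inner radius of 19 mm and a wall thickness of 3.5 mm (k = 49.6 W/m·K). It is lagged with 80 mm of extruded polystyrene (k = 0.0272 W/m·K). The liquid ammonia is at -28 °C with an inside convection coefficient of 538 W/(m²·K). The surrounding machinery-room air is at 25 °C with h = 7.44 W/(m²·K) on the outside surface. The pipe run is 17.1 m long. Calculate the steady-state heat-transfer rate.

Q ≈ 99.6 W

Radial resistances (cylindrical: R_cond = ln(r_o/r_i)/(2πkL), R_conv = 1/(h·2πrL)):
R_inner film = 1/(h_i·2πr₁L) = 1/(538×2π×0.019×17.1) = 9.105×10^-4 K/W
R_carbon steel pipe wall = ln(22.5/19)/(2π×49.6×17.1) = 3.173×10^-5 K/W
R_extruded polystyrene = ln(102.5/22.5)/(2π×0.0272×17.1) = 0.5189 K/W
R_outer film = 1/(h_o·2πr_oL) = 1/(7.44×2π×0.1025×17.1) = 0.0122 K/W
R_total = 0.532 K/W
Q = ΔT/R_total = 53/0.532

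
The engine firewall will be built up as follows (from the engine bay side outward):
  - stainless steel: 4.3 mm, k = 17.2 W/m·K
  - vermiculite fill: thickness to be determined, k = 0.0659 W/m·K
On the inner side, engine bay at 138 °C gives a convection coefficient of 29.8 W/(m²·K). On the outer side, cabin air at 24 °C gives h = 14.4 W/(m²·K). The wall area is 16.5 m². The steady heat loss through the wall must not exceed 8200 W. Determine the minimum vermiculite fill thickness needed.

L ≈ 8.31 mm

Treating each layer as a thermal resistance in series:
R_inner film = 1/(h_i·A) = 1/(29.8×16.5) = 0.002034 K/W
R_stainless steel = L/(kA) = 0.0043/(17.2×16.5) = 1.515×10^-5 K/W
R_outer film = 1/(h_o·A) = 1/(14.4×16.5) = 0.004209 K/W
Sum of the known resistances R_other = 0.006258 K/W
Required total resistance R_tot = ΔT/Q_allow = 114/8200 = 0.0139 K/W
R_vermiculite fill = R_tot − R_other = 0.007645 K/W
L = R·k·A = 0.007645×0.0659×16.5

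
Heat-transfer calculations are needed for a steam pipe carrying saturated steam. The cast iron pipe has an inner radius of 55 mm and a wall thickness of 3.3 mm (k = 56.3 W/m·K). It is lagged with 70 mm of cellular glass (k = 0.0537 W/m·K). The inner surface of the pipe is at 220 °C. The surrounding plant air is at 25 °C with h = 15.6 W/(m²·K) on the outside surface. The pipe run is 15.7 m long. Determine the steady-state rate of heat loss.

Q ≈ 1270 W

Treating each annulus and film as a series resistance:
R_cast iron pipe wall = ln(58.3/55)/(2π×56.3×15.7) = 1.049×10^-5 K/W
R_cellular glass = ln(128.3/58.3)/(2π×0.0537×15.7) = 0.1489 K/W
R_outer film = 1/(h_o·2πr_oL) = 1/(15.6×2π×0.1283×15.7) = 0.005065 K/W
R_total = 0.154 K/W
Q = ΔT/R_total = 195/0.154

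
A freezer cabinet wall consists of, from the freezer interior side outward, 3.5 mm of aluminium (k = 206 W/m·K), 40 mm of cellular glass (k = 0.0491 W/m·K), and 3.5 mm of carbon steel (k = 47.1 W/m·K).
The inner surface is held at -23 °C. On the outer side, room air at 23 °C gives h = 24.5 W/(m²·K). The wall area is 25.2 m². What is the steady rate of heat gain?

Treating each layer as a thermal resistance in series:
R_aluminium = L/(kA) = 0.0035/(206×25.2) = 6.742×10^-7 K/W
R_cellular glass = L/(kA) = 0.04/(0.0491×25.2) = 0.03233 K/W
R_carbon steel = L/(kA) = 0.0035/(47.1×25.2) = 2.949×10^-6 K/W
R_outer film = 1/(h_o·A) = 1/(24.5×25.2) = 0.00162 K/W
R_total = 0.03395 K/W
Q = ΔT / R_total = 46 / 0.03395

Q ≈ 1350 W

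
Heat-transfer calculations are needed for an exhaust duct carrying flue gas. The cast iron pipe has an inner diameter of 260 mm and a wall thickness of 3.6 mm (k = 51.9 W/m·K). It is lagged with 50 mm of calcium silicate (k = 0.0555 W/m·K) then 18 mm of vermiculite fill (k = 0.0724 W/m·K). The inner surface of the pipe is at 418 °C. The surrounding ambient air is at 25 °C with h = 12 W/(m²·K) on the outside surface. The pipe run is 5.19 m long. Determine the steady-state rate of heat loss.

Radial resistances (cylindrical: R_cond = ln(r_o/r_i)/(2πkL), R_conv = 1/(h·2πrL)):
R_cast iron pipe wall = ln(133.6/130)/(2π×51.9×5.19) = 1.614×10^-5 K/W
R_calcium silicate = ln(183.6/133.6)/(2π×0.0555×5.19) = 0.1757 K/W
R_vermiculite fill = ln(201.6/183.6)/(2π×0.0724×5.19) = 0.03961 K/W
R_outer film = 1/(h_o·2πr_oL) = 1/(12×2π×0.2016×5.19) = 0.01268 K/W
R_total = 0.228 K/W
Q = ΔT/R_total = 393/0.228

Q ≈ 1720 W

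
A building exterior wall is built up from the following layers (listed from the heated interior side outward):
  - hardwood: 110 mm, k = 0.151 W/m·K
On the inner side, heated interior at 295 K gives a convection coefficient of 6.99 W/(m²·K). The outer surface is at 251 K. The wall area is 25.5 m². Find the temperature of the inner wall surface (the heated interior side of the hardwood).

Thermal resistances in series:
R_inner film = 1/(h_i·A) = 1/(6.99×25.5) = 0.00561 K/W
R_hardwood = L/(kA) = 0.11/(0.151×25.5) = 0.02857 K/W
R_total = 0.03418 K/W;  Q = ΔT/R_total = 44/0.03418 = 1287 W
T_interface = T_inner − Q·ΣR(inner→interface) = 295 − 1290×0.00561

T ≈ 288 K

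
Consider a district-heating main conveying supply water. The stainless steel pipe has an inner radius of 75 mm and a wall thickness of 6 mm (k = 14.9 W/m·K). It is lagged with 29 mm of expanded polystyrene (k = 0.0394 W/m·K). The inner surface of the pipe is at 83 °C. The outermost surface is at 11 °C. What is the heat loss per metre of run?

Radial resistances (cylindrical: R_cond = ln(r_o/r_i)/(2πkL), R_conv = 1/(h·2πrL)):
R_stainless steel pipe wall = ln(81/75)/(2π×14.9×1) = 8.221×10^-4 K/W
R_expanded polystyrene = ln(110/81)/(2π×0.0394×1) = 1.236 K/W
R_total = 1.237 K/W
Q = ΔT/R_total = 72/1.237

q′ ≈ 58.2 W/m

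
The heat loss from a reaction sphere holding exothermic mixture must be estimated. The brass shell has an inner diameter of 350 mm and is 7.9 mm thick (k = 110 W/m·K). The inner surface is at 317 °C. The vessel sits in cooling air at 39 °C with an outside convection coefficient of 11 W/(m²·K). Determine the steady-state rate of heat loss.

Q ≈ 1280 W

Each spherical layer contributes R = (1/r_i − 1/r_o)/(4πk):
R_brass shell = (1/0.175 − 1/0.1829)/(4π×110) = 1.786×10^-4 K/W
R_outer film = 1/(h·4πr_o²) = 1/(11×4π×0.1829²) = 0.2163 K/W
R_total = 0.2164 K/W
Q = ΔT/R_total = 278/0.2164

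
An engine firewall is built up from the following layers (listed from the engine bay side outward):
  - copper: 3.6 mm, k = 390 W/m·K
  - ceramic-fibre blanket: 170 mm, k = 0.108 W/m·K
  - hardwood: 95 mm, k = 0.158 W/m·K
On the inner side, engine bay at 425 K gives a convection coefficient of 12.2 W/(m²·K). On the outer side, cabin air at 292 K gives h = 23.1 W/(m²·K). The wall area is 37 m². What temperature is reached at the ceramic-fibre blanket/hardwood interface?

Using the resistance-network approach (series):
R_inner film = 1/(h_i·A) = 1/(12.2×37) = 0.002215 K/W
R_copper = L/(kA) = 0.0036/(390×37) = 2.495×10^-7 K/W
R_ceramic-fibre blanket = L/(kA) = 0.17/(0.108×37) = 0.04254 K/W
R_hardwood = L/(kA) = 0.095/(0.158×37) = 0.01625 K/W
R_outer film = 1/(h_o·A) = 1/(23.1×37) = 0.00117 K/W
R_total = 0.06218 K/W;  Q = ΔT/R_total = 133/0.06218 = 2139 W
T_interface = T_inner − Q·ΣR(inner→interface) = 425 − 2140×0.04476

T ≈ 329 K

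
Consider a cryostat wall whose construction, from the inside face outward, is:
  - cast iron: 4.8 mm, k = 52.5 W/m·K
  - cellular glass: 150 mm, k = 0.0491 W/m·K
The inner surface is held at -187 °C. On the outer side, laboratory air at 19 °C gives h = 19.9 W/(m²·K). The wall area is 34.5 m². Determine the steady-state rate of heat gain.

Q ≈ 2290 W

Treating each layer as a thermal resistance in series:
R_cast iron = L/(kA) = 0.0048/(52.5×34.5) = 2.65×10^-6 K/W
R_cellular glass = L/(kA) = 0.15/(0.0491×34.5) = 0.08855 K/W
R_outer film = 1/(h_o·A) = 1/(19.9×34.5) = 0.001457 K/W
R_total = 0.09001 K/W
Q = ΔT / R_total = 206 / 0.09001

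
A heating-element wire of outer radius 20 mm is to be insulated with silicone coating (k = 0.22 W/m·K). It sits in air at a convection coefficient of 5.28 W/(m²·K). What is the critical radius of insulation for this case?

r_cr ≈ 41.7 mm

For a cylinder r_cr = k/h = 0.22/5.28
r_cr = 41.7 mm; since the bare radius (20 mm) is below r_cr, adding a thin layer of insulation will *increase* heat loss.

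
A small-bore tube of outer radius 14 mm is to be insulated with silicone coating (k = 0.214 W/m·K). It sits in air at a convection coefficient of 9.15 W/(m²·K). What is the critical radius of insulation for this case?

r_cr ≈ 23.4 mm

For a cylinder r_cr = k/h = 0.214/9.15
r_cr = 23.4 mm; since the bare radius (14 mm) is below r_cr, adding a thin layer of insulation will *increase* heat loss.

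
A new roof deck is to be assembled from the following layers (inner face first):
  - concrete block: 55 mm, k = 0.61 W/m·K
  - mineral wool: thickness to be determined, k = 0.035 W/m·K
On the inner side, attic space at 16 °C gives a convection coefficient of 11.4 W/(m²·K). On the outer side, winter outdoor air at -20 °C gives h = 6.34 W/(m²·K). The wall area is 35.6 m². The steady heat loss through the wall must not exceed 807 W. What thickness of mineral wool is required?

L ≈ 43.8 mm

Thermal resistances in series:
R_inner film = 1/(h_i·A) = 1/(11.4×35.6) = 0.002464 K/W
R_concrete block = L/(kA) = 0.055/(0.61×35.6) = 0.002533 K/W
R_outer film = 1/(h_o·A) = 1/(6.34×35.6) = 0.004431 K/W
Sum of the known resistances R_other = 0.009427 K/W
Required total resistance R_tot = ΔT/Q_allow = 36/807 = 0.04461 K/W
R_mineral wool = R_tot − R_other = 0.03518 K/W
L = R·k·A = 0.03518×0.035×35.6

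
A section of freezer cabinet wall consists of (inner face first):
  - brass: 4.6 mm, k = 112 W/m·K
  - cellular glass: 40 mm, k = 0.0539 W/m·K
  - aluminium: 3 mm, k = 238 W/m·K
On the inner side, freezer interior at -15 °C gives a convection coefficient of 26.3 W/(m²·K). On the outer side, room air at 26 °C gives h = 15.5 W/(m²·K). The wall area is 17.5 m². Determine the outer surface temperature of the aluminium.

T ≈ 22.9 °C

Treating each layer as a thermal resistance in series:
R_inner film = 1/(h_i·A) = 1/(26.3×17.5) = 0.002173 K/W
R_brass = L/(kA) = 0.0046/(112×17.5) = 2.347×10^-6 K/W
R_cellular glass = L/(kA) = 0.04/(0.0539×17.5) = 0.04241 K/W
R_aluminium = L/(kA) = 0.003/(238×17.5) = 7.203×10^-7 K/W
R_outer film = 1/(h_o·A) = 1/(15.5×17.5) = 0.003687 K/W
R_total = 0.04827 K/W;  Q = ΔT/R_total = 41/0.04827 = 849.4 W
T_interface = T_inner + Q·ΣR(inner→interface) = -15 + 849×0.04458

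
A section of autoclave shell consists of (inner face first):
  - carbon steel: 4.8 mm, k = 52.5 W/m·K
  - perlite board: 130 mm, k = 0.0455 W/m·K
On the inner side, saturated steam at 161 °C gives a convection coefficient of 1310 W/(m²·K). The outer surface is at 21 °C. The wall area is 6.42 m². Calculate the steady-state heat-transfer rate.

Q ≈ 314 W

Using the resistance-network approach (series):
R_inner film = 1/(h_i·A) = 1/(1310×6.42) = 1.189×10^-4 K/W
R_carbon steel = L/(kA) = 0.0048/(52.5×6.42) = 1.424×10^-5 K/W
R_perlite board = L/(kA) = 0.13/(0.0455×6.42) = 0.445 K/W
R_total = 0.4452 K/W
Q = ΔT / R_total = 140 / 0.4452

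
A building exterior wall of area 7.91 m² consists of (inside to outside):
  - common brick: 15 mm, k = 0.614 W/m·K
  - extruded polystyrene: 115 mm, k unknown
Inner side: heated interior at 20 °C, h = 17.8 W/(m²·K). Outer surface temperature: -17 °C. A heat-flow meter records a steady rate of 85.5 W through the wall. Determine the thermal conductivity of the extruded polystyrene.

Treating each layer as a thermal resistance in series:
R_inner film = 1/(h_i·A) = 1/(17.8×7.91) = 0.007102 K/W
R_common brick = L/(kA) = 0.015/(0.614×7.91) = 0.003088 K/W
Sum of known resistances R_other = 0.01019 K/W
Total R = ΔT/Q = 37/85.5 = 0.4327 K/W
R_extruded polystyrene = R_total − R_other = 0.4226 K/W
k = L/(R·A) = 0.115/(0.4226×7.91)

k ≈ 0.0344 W/(m·K)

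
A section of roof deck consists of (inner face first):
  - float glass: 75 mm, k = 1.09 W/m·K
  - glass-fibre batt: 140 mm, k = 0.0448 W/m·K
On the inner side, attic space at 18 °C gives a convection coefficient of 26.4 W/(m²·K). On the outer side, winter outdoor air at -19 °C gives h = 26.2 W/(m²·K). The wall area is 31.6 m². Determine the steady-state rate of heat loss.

Q ≈ 358 W

Series thermal resistances:
R_inner film = 1/(h_i·A) = 1/(26.4×31.6) = 0.001199 K/W
R_float glass = L/(kA) = 0.075/(1.09×31.6) = 0.002177 K/W
R_glass-fibre batt = L/(kA) = 0.14/(0.0448×31.6) = 0.09889 K/W
R_outer film = 1/(h_o·A) = 1/(26.2×31.6) = 0.001208 K/W
R_total = 0.1035 K/W
Q = ΔT / R_total = 37 / 0.1035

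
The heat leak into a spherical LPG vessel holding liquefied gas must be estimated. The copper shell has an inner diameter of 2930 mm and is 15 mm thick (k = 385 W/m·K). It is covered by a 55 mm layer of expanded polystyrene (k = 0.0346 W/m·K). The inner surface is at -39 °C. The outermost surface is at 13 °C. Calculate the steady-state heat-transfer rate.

Radial (spherical) resistances in series:
R_copper shell = (1/1.465 − 1/1.48)/(4π×385) = 1.43×10^-6 K/W
R_expanded polystyrene = (1/1.48 − 1/1.535)/(4π×0.0346) = 0.05568 K/W
R_total = 0.05568 K/W
Q = ΔT/R_total = 52/0.05568

Q ≈ 934 W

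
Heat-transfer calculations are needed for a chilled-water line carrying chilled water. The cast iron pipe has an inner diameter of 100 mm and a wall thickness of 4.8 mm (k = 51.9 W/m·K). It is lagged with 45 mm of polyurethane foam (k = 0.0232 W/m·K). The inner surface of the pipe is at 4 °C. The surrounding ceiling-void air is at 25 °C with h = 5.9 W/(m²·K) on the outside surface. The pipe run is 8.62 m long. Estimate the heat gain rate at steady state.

Q ≈ 41.3 W

Radial resistances (cylindrical: R_cond = ln(r_o/r_i)/(2πkL), R_conv = 1/(h·2πrL)):
R_cast iron pipe wall = ln(54.8/50)/(2π×51.9×8.62) = 3.261×10^-5 K/W
R_polyurethane foam = ln(99.8/54.8)/(2π×0.0232×8.62) = 0.4771 K/W
R_outer film = 1/(h_o·2πr_oL) = 1/(5.9×2π×0.0998×8.62) = 0.03136 K/W
R_total = 0.5085 K/W
Q = ΔT/R_total = 21/0.5085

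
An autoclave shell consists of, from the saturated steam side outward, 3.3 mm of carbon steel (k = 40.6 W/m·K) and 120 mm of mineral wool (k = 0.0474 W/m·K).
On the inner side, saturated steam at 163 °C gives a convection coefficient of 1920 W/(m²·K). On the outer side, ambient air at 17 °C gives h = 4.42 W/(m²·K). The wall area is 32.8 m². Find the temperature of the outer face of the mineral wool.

Treating each layer as a thermal resistance in series:
R_inner film = 1/(h_i·A) = 1/(1920×32.8) = 1.588×10^-5 K/W
R_carbon steel = L/(kA) = 0.0033/(40.6×32.8) = 2.478×10^-6 K/W
R_mineral wool = L/(kA) = 0.12/(0.0474×32.8) = 0.07718 K/W
R_outer film = 1/(h_o·A) = 1/(4.42×32.8) = 0.006898 K/W
R_total = 0.0841 K/W;  Q = ΔT/R_total = 146/0.0841 = 1736 W
T_interface = T_inner − Q·ΣR(inner→interface) = 163 − 1740×0.0772

T ≈ 29 °C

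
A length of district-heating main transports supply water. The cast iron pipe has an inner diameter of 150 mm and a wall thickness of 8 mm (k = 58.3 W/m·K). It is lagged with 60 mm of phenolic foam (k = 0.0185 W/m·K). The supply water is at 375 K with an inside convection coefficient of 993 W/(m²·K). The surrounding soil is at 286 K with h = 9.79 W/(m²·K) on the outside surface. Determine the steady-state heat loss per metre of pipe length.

q′ ≈ 18.6 W/m

For a radial system each layer contributes R = ln(r_out/r_in)/(2πkL); films add R = 1/(hA).
R_inner film = 1/(h_i·2πr₁L) = 1/(993×2π×0.075×1) = 0.002137 K/W
R_cast iron pipe wall = ln(83/75)/(2π×58.3×1) = 2.767×10^-4 K/W
R_phenolic foam = ln(143/83)/(2π×0.0185×1) = 4.68 K/W
R_outer film = 1/(h_o·2πr_oL) = 1/(9.79×2π×0.143×1) = 0.1137 K/W
R_total = 4.796 K/W
Q = ΔT/R_total = 89/4.796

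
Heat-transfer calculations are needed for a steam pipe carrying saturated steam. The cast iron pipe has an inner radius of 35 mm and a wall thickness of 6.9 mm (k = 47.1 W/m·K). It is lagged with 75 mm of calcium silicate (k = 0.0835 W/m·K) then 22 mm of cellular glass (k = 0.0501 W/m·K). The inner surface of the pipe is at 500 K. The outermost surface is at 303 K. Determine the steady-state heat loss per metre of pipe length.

Radial resistances (cylindrical: R_cond = ln(r_o/r_i)/(2πkL), R_conv = 1/(h·2πrL)):
R_cast iron pipe wall = ln(41.9/35)/(2π×47.1×1) = 6.08×10^-4 K/W
R_calcium silicate = ln(116.9/41.9)/(2π×0.0835×1) = 1.956 K/W
R_cellular glass = ln(138.9/116.9)/(2π×0.0501×1) = 0.5478 K/W
R_total = 2.504 K/W
Q = ΔT/R_total = 197/2.504

q′ ≈ 78.7 W/m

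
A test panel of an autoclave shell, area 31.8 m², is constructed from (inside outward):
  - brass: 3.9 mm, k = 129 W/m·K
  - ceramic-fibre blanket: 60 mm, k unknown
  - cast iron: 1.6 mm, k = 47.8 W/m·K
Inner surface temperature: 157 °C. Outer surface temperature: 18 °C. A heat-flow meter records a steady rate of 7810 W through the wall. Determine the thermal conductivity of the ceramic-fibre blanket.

k ≈ 0.106 W/(m·K)

Using the resistance-network approach (series):
R_brass = L/(kA) = 0.0039/(129×31.8) = 9.507×10^-7 K/W
R_cast iron = L/(kA) = 0.0016/(47.8×31.8) = 1.053×10^-6 K/W
Sum of known resistances R_other = 2.003×10^-6 K/W
Total R = ΔT/Q = 139/7810 = 0.0178 K/W
R_ceramic-fibre blanket = R_total − R_other = 0.0178 K/W
k = L/(R·A) = 0.06/(0.0178×31.8)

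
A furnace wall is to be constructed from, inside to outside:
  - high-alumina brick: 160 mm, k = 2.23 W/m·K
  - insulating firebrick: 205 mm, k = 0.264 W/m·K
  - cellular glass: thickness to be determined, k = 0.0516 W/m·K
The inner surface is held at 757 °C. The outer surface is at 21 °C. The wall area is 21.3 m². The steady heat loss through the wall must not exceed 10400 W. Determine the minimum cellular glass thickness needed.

L ≈ 34 mm

Series thermal resistances:
R_high-alumina brick = L/(kA) = 0.16/(2.23×21.3) = 0.003368 K/W
R_insulating firebrick = L/(kA) = 0.205/(0.264×21.3) = 0.03646 K/W
Sum of the known resistances R_other = 0.03982 K/W
Required total resistance R_tot = ΔT/Q_allow = 736/10400 = 0.07077 K/W
R_cellular glass = R_tot − R_other = 0.03094 K/W
L = R·k·A = 0.03094×0.0516×21.3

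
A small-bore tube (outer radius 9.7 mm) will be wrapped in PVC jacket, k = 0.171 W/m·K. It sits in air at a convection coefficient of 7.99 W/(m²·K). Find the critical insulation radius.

r_cr ≈ 21.4 mm

For a cylinder r_cr = k/h = 0.171/7.99
r_cr = 21.4 mm; since the bare radius (9.7 mm) is below r_cr, adding a thin layer of insulation will *increase* heat loss.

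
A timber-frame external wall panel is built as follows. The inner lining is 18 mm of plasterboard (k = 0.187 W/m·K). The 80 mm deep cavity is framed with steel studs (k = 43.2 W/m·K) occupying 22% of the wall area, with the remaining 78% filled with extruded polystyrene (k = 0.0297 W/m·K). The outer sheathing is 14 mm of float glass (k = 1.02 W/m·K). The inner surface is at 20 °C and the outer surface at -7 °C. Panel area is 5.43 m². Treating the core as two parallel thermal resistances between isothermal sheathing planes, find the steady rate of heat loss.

Q ≈ 1240 W

Sheathing layers in series; stud and cavity paths in parallel between them.
R_inner = 0.018/(0.187×5.43) = 0.01773 K/W
R_stud  = 0.08/(43.2×0.22×5.43) = 0.00155 K/W
R_cav   = 0.08/(0.0297×0.78×5.43) = 0.636 K/W
1/R_core = 1/R_stud + 1/R_cav → R_core = 0.001546 K/W
R_outer = 0.014/(1.02×5.43) = 0.002528 K/W
R_total = 0.0218 K/W
Q = ΔT/R_total = 27/0.0218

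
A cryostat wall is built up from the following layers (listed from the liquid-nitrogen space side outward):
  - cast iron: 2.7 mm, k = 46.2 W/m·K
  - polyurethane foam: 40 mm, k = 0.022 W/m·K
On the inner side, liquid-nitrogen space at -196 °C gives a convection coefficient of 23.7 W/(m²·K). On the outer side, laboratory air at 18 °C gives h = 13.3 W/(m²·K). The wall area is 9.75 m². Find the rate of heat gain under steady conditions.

Q ≈ 1080 W

Series thermal resistances:
R_inner film = 1/(h_i·A) = 1/(23.7×9.75) = 0.004328 K/W
R_cast iron = L/(kA) = 0.0027/(46.2×9.75) = 5.994×10^-6 K/W
R_polyurethane foam = L/(kA) = 0.04/(0.022×9.75) = 0.1865 K/W
R_outer film = 1/(h_o·A) = 1/(13.3×9.75) = 0.007712 K/W
R_total = 0.1985 K/W
Q = ΔT / R_total = 214 / 0.1985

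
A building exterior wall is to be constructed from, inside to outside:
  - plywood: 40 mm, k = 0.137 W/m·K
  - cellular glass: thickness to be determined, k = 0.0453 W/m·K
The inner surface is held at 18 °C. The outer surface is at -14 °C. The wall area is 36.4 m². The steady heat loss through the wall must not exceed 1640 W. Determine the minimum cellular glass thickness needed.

Model the wall as resistances in series:
R_plywood = L/(kA) = 0.04/(0.137×36.4) = 0.008021 K/W
Sum of the known resistances R_other = 0.008021 K/W
Required total resistance R_tot = ΔT/Q_allow = 32/1640 = 0.01951 K/W
R_cellular glass = R_tot − R_other = 0.01149 K/W
L = R·k·A = 0.01149×0.0453×36.4

L ≈ 18.9 mm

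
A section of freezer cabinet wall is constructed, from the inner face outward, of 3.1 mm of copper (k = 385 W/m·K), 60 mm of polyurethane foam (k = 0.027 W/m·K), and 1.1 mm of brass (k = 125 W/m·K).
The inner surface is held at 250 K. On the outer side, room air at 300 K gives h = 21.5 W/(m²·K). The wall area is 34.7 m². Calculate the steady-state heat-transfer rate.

Thermal resistances in series:
R_copper = L/(kA) = 0.0031/(385×34.7) = 2.32×10^-7 K/W
R_polyurethane foam = L/(kA) = 0.06/(0.027×34.7) = 0.06404 K/W
R_brass = L/(kA) = 0.0011/(125×34.7) = 2.536×10^-7 K/W
R_outer film = 1/(h_o·A) = 1/(21.5×34.7) = 0.00134 K/W
R_total = 0.06538 K/W
Q = ΔT / R_total = 50 / 0.06538

Q ≈ 765 W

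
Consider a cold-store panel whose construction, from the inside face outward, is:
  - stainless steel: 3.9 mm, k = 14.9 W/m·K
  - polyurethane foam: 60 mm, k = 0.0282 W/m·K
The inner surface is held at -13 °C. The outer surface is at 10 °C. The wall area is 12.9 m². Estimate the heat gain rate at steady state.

Q ≈ 139 W

Model the wall as resistances in series:
R_stainless steel = L/(kA) = 0.0039/(14.9×12.9) = 2.029×10^-5 K/W
R_polyurethane foam = L/(kA) = 0.06/(0.0282×12.9) = 0.1649 K/W
R_total = 0.165 K/W
Q = ΔT / R_total = 23 / 0.165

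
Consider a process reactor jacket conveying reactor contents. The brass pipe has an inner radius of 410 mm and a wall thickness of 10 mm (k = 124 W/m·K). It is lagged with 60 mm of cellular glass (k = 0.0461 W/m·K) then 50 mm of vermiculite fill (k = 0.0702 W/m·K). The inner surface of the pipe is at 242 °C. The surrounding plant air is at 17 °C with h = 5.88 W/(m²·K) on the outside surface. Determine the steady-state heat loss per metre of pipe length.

Treating each annulus and film as a series resistance:
R_brass pipe wall = ln(420/410)/(2π×124×1) = 3.093×10^-5 K/W
R_cellular glass = ln(480/420)/(2π×0.0461×1) = 0.461 K/W
R_vermiculite fill = ln(530/480)/(2π×0.0702×1) = 0.2247 K/W
R_outer film = 1/(h_o·2πr_oL) = 1/(5.88×2π×0.53×1) = 0.05107 K/W
R_total = 0.7368 K/W
Q = ΔT/R_total = 225/0.7368

q′ ≈ 305 W/m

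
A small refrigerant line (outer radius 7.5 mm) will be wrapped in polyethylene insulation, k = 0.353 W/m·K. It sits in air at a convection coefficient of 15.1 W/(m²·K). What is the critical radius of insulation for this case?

r_cr ≈ 23.4 mm

For a cylinder r_cr = k/h = 0.353/15.1
r_cr = 23.4 mm; since the bare radius (7.5 mm) is below r_cr, adding a thin layer of insulation will *increase* heat loss.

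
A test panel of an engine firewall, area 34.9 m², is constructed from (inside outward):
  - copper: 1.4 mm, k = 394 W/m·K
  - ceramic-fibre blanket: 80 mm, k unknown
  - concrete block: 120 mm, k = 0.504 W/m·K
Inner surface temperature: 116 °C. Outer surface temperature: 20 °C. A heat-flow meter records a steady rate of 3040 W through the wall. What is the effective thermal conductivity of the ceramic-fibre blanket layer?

k ≈ 0.0926 W/(m·K)

Using the resistance-network approach (series):
R_copper = L/(kA) = 0.0014/(394×34.9) = 1.018×10^-7 K/W
R_concrete block = L/(kA) = 0.12/(0.504×34.9) = 0.006822 K/W
Sum of known resistances R_other = 0.006822 K/W
Total R = ΔT/Q = 96/3040 = 0.03158 K/W
R_ceramic-fibre blanket = R_total − R_other = 0.02476 K/W
k = L/(R·A) = 0.08/(0.02476×34.9)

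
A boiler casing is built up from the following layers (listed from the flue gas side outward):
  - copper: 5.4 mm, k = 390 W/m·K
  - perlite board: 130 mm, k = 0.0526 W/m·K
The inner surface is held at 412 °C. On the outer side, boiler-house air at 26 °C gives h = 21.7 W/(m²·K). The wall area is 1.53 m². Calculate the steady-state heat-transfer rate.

Treating each layer as a thermal resistance in series:
R_copper = L/(kA) = 0.0054/(390×1.53) = 9.05×10^-6 K/W
R_perlite board = L/(kA) = 0.13/(0.0526×1.53) = 1.615 K/W
R_outer film = 1/(h_o·A) = 1/(21.7×1.53) = 0.03012 K/W
R_total = 1.645 K/W
Q = ΔT / R_total = 386 / 1.645

Q ≈ 235 W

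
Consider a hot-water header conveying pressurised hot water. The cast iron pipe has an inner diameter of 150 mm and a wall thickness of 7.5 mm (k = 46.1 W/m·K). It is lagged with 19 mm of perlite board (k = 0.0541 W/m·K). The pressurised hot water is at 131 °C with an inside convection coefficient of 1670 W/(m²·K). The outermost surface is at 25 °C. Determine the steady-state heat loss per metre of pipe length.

q′ ≈ 173 W/m

Per-layer cylindrical resistances, series-summed:
R_inner film = 1/(h_i·2πr₁L) = 1/(1670×2π×0.075×1) = 0.001271 K/W
R_cast iron pipe wall = ln(82.5/75)/(2π×46.1×1) = 3.29×10^-4 K/W
R_perlite board = ln(101.5/82.5)/(2π×0.0541×1) = 0.6097 K/W
R_total = 0.6113 K/W
Q = ΔT/R_total = 106/0.6113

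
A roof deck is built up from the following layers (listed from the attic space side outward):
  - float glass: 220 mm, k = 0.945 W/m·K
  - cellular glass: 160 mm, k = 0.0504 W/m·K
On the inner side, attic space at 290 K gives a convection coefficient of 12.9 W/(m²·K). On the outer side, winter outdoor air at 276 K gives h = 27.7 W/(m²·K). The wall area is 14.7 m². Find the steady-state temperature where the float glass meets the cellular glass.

T ≈ 289 K

Treating each layer as a thermal resistance in series:
R_inner film = 1/(h_i·A) = 1/(12.9×14.7) = 0.005273 K/W
R_float glass = L/(kA) = 0.22/(0.945×14.7) = 0.01584 K/W
R_cellular glass = L/(kA) = 0.16/(0.0504×14.7) = 0.216 K/W
R_outer film = 1/(h_o·A) = 1/(27.7×14.7) = 0.002456 K/W
R_total = 0.2395 K/W;  Q = ΔT/R_total = 14/0.2395 = 58.45 W
T_interface = T_inner − Q·ΣR(inner→interface) = 290 − 58.4×0.02111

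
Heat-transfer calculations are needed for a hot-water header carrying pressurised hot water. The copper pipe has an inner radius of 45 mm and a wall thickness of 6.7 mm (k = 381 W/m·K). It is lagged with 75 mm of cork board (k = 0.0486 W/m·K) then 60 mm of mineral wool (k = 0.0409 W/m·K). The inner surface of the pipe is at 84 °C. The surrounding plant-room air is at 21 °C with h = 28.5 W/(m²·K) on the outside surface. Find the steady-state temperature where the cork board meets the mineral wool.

T ≈ 42.7 °C

Radial resistances (cylindrical: R_cond = ln(r_o/r_i)/(2πkL), R_conv = 1/(h·2πrL)):
R_copper pipe wall = ln(51.7/45)/(2π×381×1) = 5.798×10^-5 K/W
R_cork board = ln(126.7/51.7)/(2π×0.0486×1) = 2.935 K/W
R_mineral wool = ln(186.7/126.7)/(2π×0.0409×1) = 1.509 K/W
R_outer film = 1/(h_o·2πr_oL) = 1/(28.5×2π×0.1867×1) = 0.02991 K/W
R_total = 4.474 K/W
Q = ΔT/R_total = 63/4.474
Q = 14.1 W/m
T_interface = T_inner − Q·ΣR(inner→interface) = 84 − 14.1×2.935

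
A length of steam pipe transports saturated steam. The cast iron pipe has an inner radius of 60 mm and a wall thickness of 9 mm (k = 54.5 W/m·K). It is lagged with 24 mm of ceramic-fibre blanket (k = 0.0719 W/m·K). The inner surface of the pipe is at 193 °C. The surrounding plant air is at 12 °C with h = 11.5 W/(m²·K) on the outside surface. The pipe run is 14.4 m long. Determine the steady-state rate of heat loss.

Q ≈ 3220 W

Cylindrical conduction, so R = ln(r₂/r₁)/(2πkL) per layer, in series:
R_cast iron pipe wall = ln(69/60)/(2π×54.5×14.4) = 2.834×10^-5 K/W
R_ceramic-fibre blanket = ln(93/69)/(2π×0.0719×14.4) = 0.04588 K/W
R_outer film = 1/(h_o·2πr_oL) = 1/(11.5×2π×0.093×14.4) = 0.01033 K/W
R_total = 0.05625 K/W
Q = ΔT/R_total = 181/0.05625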